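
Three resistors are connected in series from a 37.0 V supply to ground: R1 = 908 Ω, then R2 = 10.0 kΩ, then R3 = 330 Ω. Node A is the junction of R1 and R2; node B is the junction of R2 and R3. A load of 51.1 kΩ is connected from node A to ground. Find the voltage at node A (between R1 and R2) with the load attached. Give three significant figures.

V ≈ 33.5 V

Below node A the series string R2+R3 = 10330 Ω sits in parallel with the 51100 Ω load: 8593 Ω.
V_A = 37.0 × 8593/(908 + 8593) = 33.5 V.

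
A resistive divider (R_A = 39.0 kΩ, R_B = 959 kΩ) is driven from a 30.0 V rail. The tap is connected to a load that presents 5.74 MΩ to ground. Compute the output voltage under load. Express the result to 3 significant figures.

V_out ≈ 28.6 V

The load sits in parallel with R_B: R_B‖R_L = (959 × 5740) / (959 + 5740) = 821.7 kΩ.
V_out = 30.0 × 821.7 / (39.0 + 821.7) = 30.0 × 821.7/860.7 = 28.6 V.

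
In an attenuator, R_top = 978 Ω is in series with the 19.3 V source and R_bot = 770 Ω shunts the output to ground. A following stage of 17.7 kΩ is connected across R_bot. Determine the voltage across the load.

The load sits in parallel with R_bot: R_bot‖R_L = (770 × 17700) / (770 + 17700) = 737.9 Ω.
V_out = 19.3 × 737.9 / (978 + 737.9) = 19.3 × 737.9/1716 = 8.30 V.
(Unloaded it would have been 8.50 V.)

V_out ≈ 8.30 V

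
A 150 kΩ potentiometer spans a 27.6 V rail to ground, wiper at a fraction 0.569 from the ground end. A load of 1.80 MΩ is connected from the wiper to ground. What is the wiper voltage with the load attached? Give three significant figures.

The wiper splits the pot into (1−α)R = 64.65 kΩ above and αR = 85.35 kΩ below.
Lower section ‖ load = 81.49 kΩ.
V_wiper = 27.6 × 81.49/(64.65 + 81.49) = 15.4 V.

V ≈ 15.4 V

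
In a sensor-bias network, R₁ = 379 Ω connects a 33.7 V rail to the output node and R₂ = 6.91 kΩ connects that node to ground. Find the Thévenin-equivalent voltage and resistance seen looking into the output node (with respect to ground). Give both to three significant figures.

V_th is the open-circuit tap voltage: 33.7 × 6910/(379 + 6910) = 31.9 V.
With the supply zeroed, R₁ and R₂ appear in parallel from the tap: R_th = R₁‖R₂ = (379 × 6910)/7289 = 359 Ω.

V_th = 31.9 V, R_th = 359 Ω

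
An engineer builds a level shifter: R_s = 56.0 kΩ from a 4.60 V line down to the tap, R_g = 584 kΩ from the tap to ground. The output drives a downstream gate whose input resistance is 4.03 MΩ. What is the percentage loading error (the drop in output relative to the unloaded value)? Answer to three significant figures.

The divider's output (Thévenin) resistance is R_s‖R_g = 51.10 kΩ.
Fractional drop under load = R_th/(R_th + R_L) = 51.10 / (51.10 + 4030) = 0.01252.
So the output falls by 1.25 %.

1.25 %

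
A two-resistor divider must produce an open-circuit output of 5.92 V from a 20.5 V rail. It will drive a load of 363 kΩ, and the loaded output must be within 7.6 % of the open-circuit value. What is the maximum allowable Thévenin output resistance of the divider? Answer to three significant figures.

Loading drop = R_th/(R_th + R_L) ≤ 0.0760, so R_th ≤ R_L · ε/(1−ε) = 363 kΩ × 0.0760/0.9240 = 29.9 kΩ.

R_th ≤ 29.9 kΩ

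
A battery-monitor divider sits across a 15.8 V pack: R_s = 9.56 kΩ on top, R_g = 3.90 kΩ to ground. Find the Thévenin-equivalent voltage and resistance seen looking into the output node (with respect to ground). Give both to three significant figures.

V_th is the open-circuit tap voltage: 15.8 × 3.90/(9.56 + 3.90) = 4.58 V.
With the supply zeroed, R_s and R_g appear in parallel from the tap: R_th = R_s‖R_g = (9.56 × 3.90)/13.46 = 2.77 kΩ.

V_th = 4.58 V, R_th = 2.77 kΩ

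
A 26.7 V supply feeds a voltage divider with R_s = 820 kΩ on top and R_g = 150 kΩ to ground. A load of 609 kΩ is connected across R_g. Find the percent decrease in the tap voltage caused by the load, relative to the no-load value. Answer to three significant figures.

The divider's output (Thévenin) resistance is R_s‖R_g = 126.8 kΩ.
Fractional drop under load = R_th/(R_th + R_L) = 126.8 / (126.8 + 609) = 0.1723.
So the output falls by 17.2 %.

17.2 %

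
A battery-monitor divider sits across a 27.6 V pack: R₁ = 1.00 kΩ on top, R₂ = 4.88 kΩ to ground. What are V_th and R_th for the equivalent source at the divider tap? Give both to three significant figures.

V_th = 22.9 V, R_th = 830 Ω

V_th is the open-circuit tap voltage: 27.6 × 4.88/(1.00 + 4.88) = 22.9 V.
With the supply zeroed, R₁ and R₂ appear in parallel from the tap: R_th = R₁‖R₂ = (1.00 × 4.88)/5.880 = 830 Ω.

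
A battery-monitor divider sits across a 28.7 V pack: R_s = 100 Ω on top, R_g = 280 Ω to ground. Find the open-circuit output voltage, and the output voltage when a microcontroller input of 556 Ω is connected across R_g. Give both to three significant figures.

Open-circuit: V = 28.7 × 280/(100 + 280) = 21.1 V.
With the load, R_g becomes R_g‖R_L = 186.2 Ω, so V = 28.7 × 186.2/286.2 = 18.7 V.

Unloaded: 21.1 V; loaded: 18.7 V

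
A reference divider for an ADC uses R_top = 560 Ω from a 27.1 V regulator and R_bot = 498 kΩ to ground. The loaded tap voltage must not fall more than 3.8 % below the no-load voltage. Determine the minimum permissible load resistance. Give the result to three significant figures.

R_L(min) ≈ 14.2 kΩ

Output resistance R_th = R_top‖R_bot = (560 × 498000)/498600 = 559.4 Ω.
The fractional drop is R_th/(R_th + R_L); requiring this ≤ 0.0380 gives R_L ≥ R_th(1/0.0380 − 1) = 559.4 × 25.32 = 14.2 kΩ.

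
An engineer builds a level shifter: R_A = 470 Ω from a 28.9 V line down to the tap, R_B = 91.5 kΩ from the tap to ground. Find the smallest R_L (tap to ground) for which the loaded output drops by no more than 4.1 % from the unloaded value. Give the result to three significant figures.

R_L(min) ≈ 10.9 kΩ

Output resistance R_th = R_A‖R_B = (470 × 91500)/91970 = 467.6 Ω.
The fractional drop is R_th/(R_th + R_L); requiring this ≤ 0.0410 gives R_L ≥ R_th(1/0.0410 − 1) = 467.6 × 23.39 = 10.9 kΩ.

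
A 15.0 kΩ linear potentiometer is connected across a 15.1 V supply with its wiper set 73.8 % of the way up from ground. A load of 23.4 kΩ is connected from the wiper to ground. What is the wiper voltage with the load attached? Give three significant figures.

V ≈ 9.91 V

The wiper splits the pot into (1−α)R = 3.930 kΩ above and αR = 11.07 kΩ below.
Lower section ‖ load = 7.515 kΩ.
V_wiper = 15.1 × 7.515/(3.930 + 7.515) = 9.91 V.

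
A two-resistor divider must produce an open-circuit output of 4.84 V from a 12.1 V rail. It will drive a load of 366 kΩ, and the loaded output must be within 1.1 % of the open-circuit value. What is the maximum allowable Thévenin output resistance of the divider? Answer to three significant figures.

Loading drop = R_th/(R_th + R_L) ≤ 0.0110, so R_th ≤ R_L · ε/(1−ε) = 366 kΩ × 0.0110/0.9890 = 4.07 kΩ.

R_th ≤ 4.07 kΩ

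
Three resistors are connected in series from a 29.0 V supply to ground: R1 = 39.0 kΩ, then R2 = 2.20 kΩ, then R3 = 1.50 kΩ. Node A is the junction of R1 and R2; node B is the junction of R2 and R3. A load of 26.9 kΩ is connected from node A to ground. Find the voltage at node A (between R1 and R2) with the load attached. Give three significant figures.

V ≈ 2.23 V

Below node A the series string R2+R3 = 3.700 kΩ sits in parallel with the 26.9 kΩ load: 3.253 kΩ.
V_A = 29.0 × 3.253/(39.0 + 3.253) = 2.23 V.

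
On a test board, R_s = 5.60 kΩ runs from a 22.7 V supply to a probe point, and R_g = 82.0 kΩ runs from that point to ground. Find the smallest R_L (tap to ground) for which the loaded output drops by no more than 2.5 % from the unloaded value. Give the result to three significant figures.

R_L(min) ≈ 204 kΩ

Output resistance R_th = R_s‖R_g = (5.60 × 82.0)/87.60 = 5.242 kΩ.
The fractional drop is R_th/(R_th + R_L); requiring this ≤ 0.0250 gives R_L ≥ R_th(1/0.0250 − 1) = 5.242 × 39.00 = 204 kΩ.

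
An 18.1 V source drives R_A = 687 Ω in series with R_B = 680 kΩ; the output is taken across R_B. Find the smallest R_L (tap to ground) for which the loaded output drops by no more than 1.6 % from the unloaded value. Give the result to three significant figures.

Output resistance R_th = R_A‖R_B = (687 × 680000)/680700 = 686.3 Ω.
The fractional drop is R_th/(R_th + R_L); requiring this ≤ 0.0160 gives R_L ≥ R_th(1/0.0160 − 1) = 686.3 × 61.50 = 42.2 kΩ.

R_L(min) ≈ 42.2 kΩ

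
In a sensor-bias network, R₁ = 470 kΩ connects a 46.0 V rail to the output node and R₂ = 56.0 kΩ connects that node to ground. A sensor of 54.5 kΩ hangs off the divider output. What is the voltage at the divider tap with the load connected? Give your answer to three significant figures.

V_out ≈ 2.55 V

The load sits in parallel with R₂: R₂‖R_L = (56.0 × 54.5) / (56.0 + 54.5) = 27.62 kΩ.
V_out = 46.0 × 27.62 / (470 + 27.62) = 46.0 × 27.62/497.6 = 2.55 V.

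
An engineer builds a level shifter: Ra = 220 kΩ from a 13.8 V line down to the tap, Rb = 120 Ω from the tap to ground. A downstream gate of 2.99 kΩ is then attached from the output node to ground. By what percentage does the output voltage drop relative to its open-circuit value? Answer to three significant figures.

3.86 %

The divider's output (Thévenin) resistance is Ra‖Rb = 119.9 Ω.
Fractional drop under load = R_th/(R_th + R_L) = 119.9 / (119.9 + 2990) = 0.03856.
So the output falls by 3.86 %.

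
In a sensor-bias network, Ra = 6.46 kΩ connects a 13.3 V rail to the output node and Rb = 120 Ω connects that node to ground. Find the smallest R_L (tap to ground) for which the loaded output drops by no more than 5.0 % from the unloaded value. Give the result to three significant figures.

R_L(min) ≈ 2.24 kΩ

Output resistance R_th = Ra‖Rb = (6460 × 120)/6580 = 117.8 Ω.
The fractional drop is R_th/(R_th + R_L); requiring this ≤ 0.0500 gives R_L ≥ R_th(1/0.0500 − 1) = 117.8 × 19.00 = 2.24 kΩ.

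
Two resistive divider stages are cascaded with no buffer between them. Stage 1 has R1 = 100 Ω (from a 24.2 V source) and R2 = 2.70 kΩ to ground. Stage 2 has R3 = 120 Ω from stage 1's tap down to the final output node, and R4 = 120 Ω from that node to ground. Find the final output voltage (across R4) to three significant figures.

V_out ≈ 8.32 V

Stage 2 presents R3+R4 = 240.0 Ω as a load on stage 1's tap.
Stage 1's lower leg becomes R2‖(R3+R4) = 220.4 Ω, so V_mid = 24.2 × 220.4/320.4 = 16.65 V.
Stage 2 is itself unloaded: V_out = V_mid × R4/(R3+R4) = 16.65 × 120/240.0 = 8.32 V.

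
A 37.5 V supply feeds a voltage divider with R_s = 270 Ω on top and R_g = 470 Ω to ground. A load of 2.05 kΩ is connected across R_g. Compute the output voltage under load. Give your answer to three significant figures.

The load sits in parallel with R_g: R_g‖R_L = (470 × 2050) / (470 + 2050) = 382.3 Ω.
V_out = 37.5 × 382.3 / (270 + 382.3) = 37.5 × 382.3/652.3 = 22.0 V.

V_out ≈ 22.0 V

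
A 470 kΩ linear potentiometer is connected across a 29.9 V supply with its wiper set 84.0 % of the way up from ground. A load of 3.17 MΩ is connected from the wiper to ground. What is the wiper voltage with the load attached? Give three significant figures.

V ≈ 24.6 V

The wiper splits the pot into (1−α)R = 75.20 kΩ above and αR = 394.8 kΩ below.
Lower section ‖ load = 351.1 kΩ.
V_wiper = 29.9 × 351.1/(75.20 + 351.1) = 24.6 V.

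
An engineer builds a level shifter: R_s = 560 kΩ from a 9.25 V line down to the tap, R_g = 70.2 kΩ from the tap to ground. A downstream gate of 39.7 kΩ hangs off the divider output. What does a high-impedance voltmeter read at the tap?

The load sits in parallel with R_g: R_g‖R_L = (70.2 × 39.7) / (70.2 + 39.7) = 25.36 kΩ.
V_out = 9.25 × 25.36 / (560 + 25.36) = 9.25 × 25.36/585.4 = 0.401 V.

V_out ≈ 0.401 V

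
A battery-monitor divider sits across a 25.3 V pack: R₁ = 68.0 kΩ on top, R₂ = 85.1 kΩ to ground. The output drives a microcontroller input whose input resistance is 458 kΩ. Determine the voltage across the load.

V_out ≈ 13.0 V

The load sits in parallel with R₂: R₂‖R_L = (85.1 × 458) / (85.1 + 458) = 71.77 kΩ.
V_out = 25.3 × 71.77 / (68.0 + 71.77) = 25.3 × 71.77/139.8 = 13.0 V.
(Unloaded it would have been 14.1 V.)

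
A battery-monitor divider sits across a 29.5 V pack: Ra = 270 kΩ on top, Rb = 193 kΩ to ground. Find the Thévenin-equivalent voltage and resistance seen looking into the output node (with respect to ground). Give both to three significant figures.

V_th = 12.3 V, R_th = 113 kΩ

V_th is the open-circuit tap voltage: 29.5 × 193/(270 + 193) = 12.3 V.
With the supply zeroed, Ra and Rb appear in parallel from the tap: R_th = Ra‖Rb = (270 × 193)/463.0 = 113 kΩ.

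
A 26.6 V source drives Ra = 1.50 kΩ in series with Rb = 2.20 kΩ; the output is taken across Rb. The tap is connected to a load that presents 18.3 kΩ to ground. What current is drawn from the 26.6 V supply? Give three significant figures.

I ≈ 7.68 mA

Rb‖R_L = 1.964 kΩ, so the source sees Ra + Rb‖R_L = 3.464 kΩ.
I = 26.6 V / 3.464 kΩ = 7.68 mA.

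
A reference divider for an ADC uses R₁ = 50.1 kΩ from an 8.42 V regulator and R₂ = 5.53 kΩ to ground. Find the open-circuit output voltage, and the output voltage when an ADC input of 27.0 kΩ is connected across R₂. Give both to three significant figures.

Open-circuit: V = 8.42 × 5.53/(50.1 + 5.53) = 0.837 V.
With the load, R₂ becomes R₂‖R_L = 4.590 kΩ, so V = 8.42 × 4.590/54.69 = 0.707 V.

Unloaded: 0.837 V; loaded: 0.707 V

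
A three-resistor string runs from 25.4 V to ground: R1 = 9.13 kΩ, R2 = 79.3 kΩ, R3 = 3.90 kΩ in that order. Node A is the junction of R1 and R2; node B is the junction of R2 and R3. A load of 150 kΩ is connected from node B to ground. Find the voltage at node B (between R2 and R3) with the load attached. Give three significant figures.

At node B, R3 is in parallel with the load: R3‖R_L = 3.801 kΩ.
Below node A the resistance is R2 + (R3‖R_L) = 83.10 kΩ, so V_A = 25.4 × 83.10/92.23 = 22.89 V.
Then V_B = V_A × (R3‖R_L)/(R2 + R3‖R_L) = 22.89 × 3.801/83.10 = 1.05 V.

V ≈ 1.05 V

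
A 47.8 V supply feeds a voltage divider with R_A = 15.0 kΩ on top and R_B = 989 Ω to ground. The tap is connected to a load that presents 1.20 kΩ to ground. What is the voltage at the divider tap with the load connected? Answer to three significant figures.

The load sits in parallel with R_B: R_B‖R_L = (989 × 1200) / (989 + 1200) = 542.2 Ω.
V_out = 47.8 × 542.2 / (15000 + 542.2) = 47.8 × 542.2/15540 = 1.67 V.
(Unloaded it would have been 2.96 V.)

V_out ≈ 1.67 V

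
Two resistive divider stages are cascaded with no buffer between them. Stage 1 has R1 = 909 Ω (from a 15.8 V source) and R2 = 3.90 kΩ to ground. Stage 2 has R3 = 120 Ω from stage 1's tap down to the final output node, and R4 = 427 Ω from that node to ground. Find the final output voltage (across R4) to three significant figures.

Stage 2 presents R3+R4 = 547.0 Ω as a load on stage 1's tap.
Stage 1's lower leg becomes R2‖(R3+R4) = 479.7 Ω, so V_mid = 15.8 × 479.7/1389 = 5.458 V.
Stage 2 is itself unloaded: V_out = V_mid × R4/(R3+R4) = 5.458 × 427/547.0 = 4.26 V.

V_out ≈ 4.26 V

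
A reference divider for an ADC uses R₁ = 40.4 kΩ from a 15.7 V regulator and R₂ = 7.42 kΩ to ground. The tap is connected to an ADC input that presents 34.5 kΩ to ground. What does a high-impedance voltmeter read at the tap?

V_out ≈ 2.06 V

The load sits in parallel with R₂: R₂‖R_L = (7.42 × 34.5) / (7.42 + 34.5) = 6.107 kΩ.
V_out = 15.7 × 6.107 / (40.4 + 6.107) = 15.7 × 6.107/46.51 = 2.06 V.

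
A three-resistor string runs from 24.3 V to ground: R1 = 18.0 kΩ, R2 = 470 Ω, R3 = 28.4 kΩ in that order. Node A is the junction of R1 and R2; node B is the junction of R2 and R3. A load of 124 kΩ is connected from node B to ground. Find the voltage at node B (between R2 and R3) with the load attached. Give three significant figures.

At node B, R3 is in parallel with the load: R3‖R_L = 23110 Ω.
Below node A the resistance is R2 + (R3‖R_L) = 23580 Ω, so V_A = 24.3 × 23580/41580 = 13.78 V.
Then V_B = V_A × (R3‖R_L)/(R2 + R3‖R_L) = 13.78 × 23110/23580 = 13.5 V.

V ≈ 13.5 V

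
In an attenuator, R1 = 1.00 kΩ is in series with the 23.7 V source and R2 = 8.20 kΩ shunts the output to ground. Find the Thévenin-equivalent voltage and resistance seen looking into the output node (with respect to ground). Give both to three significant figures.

V_th is the open-circuit tap voltage: 23.7 × 8.20/(1.00 + 8.20) = 21.1 V.
With the supply zeroed, R1 and R2 appear in parallel from the tap: R_th = R1‖R2 = (1.00 × 8.20)/9.200 = 891 Ω.

V_th = 21.1 V, R_th = 891 Ω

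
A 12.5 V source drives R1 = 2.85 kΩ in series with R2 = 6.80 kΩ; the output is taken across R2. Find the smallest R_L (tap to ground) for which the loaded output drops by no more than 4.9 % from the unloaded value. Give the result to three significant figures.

R_L(min) ≈ 39.0 kΩ

Output resistance R_th = R1‖R2 = (2.85 × 6.80)/9.650 = 2.008 kΩ.
The fractional drop is R_th/(R_th + R_L); requiring this ≤ 0.0490 gives R_L ≥ R_th(1/0.0490 − 1) = 2.008 × 19.41 = 39.0 kΩ.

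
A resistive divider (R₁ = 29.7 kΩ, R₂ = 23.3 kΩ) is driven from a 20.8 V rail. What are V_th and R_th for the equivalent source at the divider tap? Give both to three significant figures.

V_th = 9.14 V, R_th = 13.1 kΩ

V_th is the open-circuit tap voltage: 20.8 × 23.3/(29.7 + 23.3) = 9.14 V.
With the supply zeroed, R₁ and R₂ appear in parallel from the tap: R_th = R₁‖R₂ = (29.7 × 23.3)/53.00 = 13.1 kΩ.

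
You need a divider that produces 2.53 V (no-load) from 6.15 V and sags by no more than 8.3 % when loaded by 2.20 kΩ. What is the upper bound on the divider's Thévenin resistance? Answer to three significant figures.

Loading drop = R_th/(R_th + R_L) ≤ 0.0830, so R_th ≤ R_L · ε/(1−ε) = 2.20 kΩ × 0.0830/0.9170 = 199 Ω.

R_th ≤ 199 Ω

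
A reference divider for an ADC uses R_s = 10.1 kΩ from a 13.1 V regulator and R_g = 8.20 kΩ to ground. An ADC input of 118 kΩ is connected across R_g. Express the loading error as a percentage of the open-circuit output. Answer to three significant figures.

The divider's output (Thévenin) resistance is R_s‖R_g = 4.526 kΩ.
Fractional drop under load = R_th/(R_th + R_L) = 4.526 / (4.526 + 118) = 0.03694.
So the output falls by 3.69 %.

3.69 %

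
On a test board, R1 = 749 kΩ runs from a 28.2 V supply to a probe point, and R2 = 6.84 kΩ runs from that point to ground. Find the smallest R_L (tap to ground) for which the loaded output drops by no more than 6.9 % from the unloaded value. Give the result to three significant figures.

R_L(min) ≈ 91.5 kΩ

Output resistance R_th = R1‖R2 = (749 × 6.84)/755.8 = 6.778 kΩ.
The fractional drop is R_th/(R_th + R_L); requiring this ≤ 0.0690 gives R_L ≥ R_th(1/0.0690 − 1) = 6.778 × 13.49 = 91.5 kΩ.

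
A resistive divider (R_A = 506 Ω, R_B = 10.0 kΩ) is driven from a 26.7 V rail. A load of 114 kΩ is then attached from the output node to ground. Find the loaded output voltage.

V_out ≈ 25.3 V

The load sits in parallel with R_B: R_B‖R_L = (10000 × 114000) / (10000 + 114000) = 9194 Ω.
V_out = 26.7 × 9194 / (506 + 9194) = 26.7 × 9194/9700 = 25.3 V.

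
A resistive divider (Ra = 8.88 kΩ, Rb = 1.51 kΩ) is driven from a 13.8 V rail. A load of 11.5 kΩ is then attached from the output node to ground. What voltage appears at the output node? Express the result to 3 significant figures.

The load sits in parallel with Rb: Rb‖R_L = (1.51 × 11.5) / (1.51 + 11.5) = 1.335 kΩ.
V_out = 13.8 × 1.335 / (8.88 + 1.335) = 13.8 × 1.335/10.21 = 1.80 V.

V_out ≈ 1.80 V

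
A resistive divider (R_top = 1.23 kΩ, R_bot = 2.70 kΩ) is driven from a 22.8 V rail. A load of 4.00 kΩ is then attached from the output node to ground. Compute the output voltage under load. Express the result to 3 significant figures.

V_out ≈ 12.9 V

The load sits in parallel with R_bot: R_bot‖R_L = (2.70 × 4.00) / (2.70 + 4.00) = 1.612 kΩ.
V_out = 22.8 × 1.612 / (1.23 + 1.612) = 22.8 × 1.612/2.842 = 12.9 V.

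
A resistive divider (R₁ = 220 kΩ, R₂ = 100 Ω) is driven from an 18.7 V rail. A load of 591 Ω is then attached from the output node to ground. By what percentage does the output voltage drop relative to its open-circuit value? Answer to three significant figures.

Unloaded V = 18.7 × 100/220100 = 0.0084961 V.
Loaded: R₂‖R_L = 85.53 Ω, giving V = 18.7 × 85.53/220100 = 0.0072671 V.
Drop = (0.0084961 − 0.0072671) / 0.0084961 = 14.5 %.

14.5 %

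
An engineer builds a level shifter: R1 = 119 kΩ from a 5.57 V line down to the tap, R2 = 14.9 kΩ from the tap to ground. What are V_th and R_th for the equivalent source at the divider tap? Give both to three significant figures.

V_th is the open-circuit tap voltage: 5.57 × 14.9/(119 + 14.9) = 0.620 V.
With the supply zeroed, R1 and R2 appear in parallel from the tap: R_th = R1‖R2 = (119 × 14.9)/133.9 = 13.2 kΩ.

V_th = 0.620 V, R_th = 13.2 kΩ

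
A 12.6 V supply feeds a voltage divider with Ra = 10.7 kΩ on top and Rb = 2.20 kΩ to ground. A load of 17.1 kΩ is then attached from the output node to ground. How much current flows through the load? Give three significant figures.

Rb‖R_L = 1.949 kΩ; V_out = 12.6 × 1.949/12.65 = 1.942 V.
I_L = V_out / R_L = 1.942 / 17.1 kΩ = 0.114 mA.

I_L ≈ 0.114 mA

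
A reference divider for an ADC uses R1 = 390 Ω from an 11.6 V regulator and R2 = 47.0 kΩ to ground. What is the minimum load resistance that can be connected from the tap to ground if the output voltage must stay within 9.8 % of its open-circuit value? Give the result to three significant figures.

Output resistance R_th = R1‖R2 = (390 × 47000)/47390 = 386.8 Ω.
The fractional drop is R_th/(R_th + R_L); requiring this ≤ 0.0980 gives R_L ≥ R_th(1/0.0980 − 1) = 386.8 × 9.204 = 3.56 kΩ.

R_L(min) ≈ 3.56 kΩ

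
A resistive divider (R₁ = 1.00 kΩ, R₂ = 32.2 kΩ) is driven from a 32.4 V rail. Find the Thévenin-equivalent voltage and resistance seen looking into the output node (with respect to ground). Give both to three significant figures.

V_th is the open-circuit tap voltage: 32.4 × 32.2/(1.00 + 32.2) = 31.4 V.
With the supply zeroed, R₁ and R₂ appear in parallel from the tap: R_th = R₁‖R₂ = (1.00 × 32.2)/33.20 = 970 Ω.

V_th = 31.4 V, R_th = 970 Ω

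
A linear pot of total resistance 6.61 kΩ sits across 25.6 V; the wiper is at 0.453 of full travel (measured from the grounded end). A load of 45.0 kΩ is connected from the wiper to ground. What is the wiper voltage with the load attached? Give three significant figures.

The wiper splits the pot into (1−α)R = 3.616 kΩ above and αR = 2.994 kΩ below.
Lower section ‖ load = 2.808 kΩ.
V_wiper = 25.6 × 2.808/(3.616 + 2.808) = 11.2 V.

V ≈ 11.2 V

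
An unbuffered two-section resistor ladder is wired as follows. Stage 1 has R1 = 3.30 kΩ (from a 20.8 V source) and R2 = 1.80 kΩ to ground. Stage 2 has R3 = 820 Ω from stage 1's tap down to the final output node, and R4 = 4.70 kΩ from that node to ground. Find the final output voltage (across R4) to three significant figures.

V_out ≈ 5.16 V

Stage 2 presents R3+R4 = 5520 Ω as a load on stage 1's tap.
Stage 1's lower leg becomes R2‖(R3+R4) = 1357 Ω, so V_mid = 20.8 × 1357/4657 = 6.062 V.
Stage 2 is itself unloaded: V_out = V_mid × R4/(R3+R4) = 6.062 × 4700/5520 = 5.16 V.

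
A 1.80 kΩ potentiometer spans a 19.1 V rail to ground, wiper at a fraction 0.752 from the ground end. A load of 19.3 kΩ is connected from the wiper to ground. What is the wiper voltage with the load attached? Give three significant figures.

The wiper splits the pot into (1−α)R = 446.4 Ω above and αR = 1354 Ω below.
Lower section ‖ load = 1265 Ω.
V_wiper = 19.1 × 1265/(446.4 + 1265) = 14.1 V.

V ≈ 14.1 V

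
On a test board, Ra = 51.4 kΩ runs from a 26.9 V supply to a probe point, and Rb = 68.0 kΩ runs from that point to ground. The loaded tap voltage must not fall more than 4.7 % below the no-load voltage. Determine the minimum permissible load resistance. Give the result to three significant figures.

Output resistance R_th = Ra‖Rb = (51.4 × 68.0)/119.4 = 29.27 kΩ.
The fractional drop is R_th/(R_th + R_L); requiring this ≤ 0.0470 gives R_L ≥ R_th(1/0.0470 − 1) = 29.27 × 20.28 = 594 kΩ.

R_L(min) ≈ 594 kΩ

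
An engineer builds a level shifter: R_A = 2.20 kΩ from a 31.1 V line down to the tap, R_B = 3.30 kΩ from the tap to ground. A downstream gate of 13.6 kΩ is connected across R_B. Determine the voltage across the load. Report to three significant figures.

V_out ≈ 17.0 V

The load sits in parallel with R_B: R_B‖R_L = (3.30 × 13.6) / (3.30 + 13.6) = 2.656 kΩ.
V_out = 31.1 × 2.656 / (2.20 + 2.656) = 31.1 × 2.656/4.856 = 17.0 V.
(Unloaded it would have been 18.7 V.)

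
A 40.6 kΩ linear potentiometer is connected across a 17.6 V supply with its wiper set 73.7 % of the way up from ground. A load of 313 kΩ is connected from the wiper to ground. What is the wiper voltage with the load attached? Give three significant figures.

V ≈ 12.7 V

The wiper splits the pot into (1−α)R = 10.68 kΩ above and αR = 29.92 kΩ below.
Lower section ‖ load = 27.31 kΩ.
V_wiper = 17.6 × 27.31/(10.68 + 27.31) = 12.7 V.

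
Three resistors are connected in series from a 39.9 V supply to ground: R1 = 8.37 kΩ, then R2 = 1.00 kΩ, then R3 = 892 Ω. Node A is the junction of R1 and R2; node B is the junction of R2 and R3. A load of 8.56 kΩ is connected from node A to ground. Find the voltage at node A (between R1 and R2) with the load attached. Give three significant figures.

V ≈ 6.23 V

Below node A the series string R2+R3 = 1892 Ω sits in parallel with the 8560 Ω load: 1550 Ω.
V_A = 39.9 × 1550/(8370 + 1550) = 6.23 V.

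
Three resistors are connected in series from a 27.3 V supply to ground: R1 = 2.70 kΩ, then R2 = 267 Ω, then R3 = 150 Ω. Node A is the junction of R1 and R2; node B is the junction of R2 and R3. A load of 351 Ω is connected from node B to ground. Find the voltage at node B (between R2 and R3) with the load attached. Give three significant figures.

V ≈ 0.934 V

At node B, R3 is in parallel with the load: R3‖R_L = 105.1 Ω.
Below node A the resistance is R2 + (R3‖R_L) = 372.1 Ω, so V_A = 27.3 × 372.1/3072 = 3.307 V.
Then V_B = V_A × (R3‖R_L)/(R2 + R3‖R_L) = 3.307 × 105.1/372.1 = 0.934 V.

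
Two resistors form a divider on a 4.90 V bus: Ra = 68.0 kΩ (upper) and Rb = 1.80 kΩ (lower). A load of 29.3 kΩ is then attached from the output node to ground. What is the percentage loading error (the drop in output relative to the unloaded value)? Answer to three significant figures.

The divider's output (Thévenin) resistance is Ra‖Rb = 1.754 kΩ.
Fractional drop under load = R_th/(R_th + R_L) = 1.754 / (1.754 + 29.3) = 0.05647.
So the output falls by 5.65 %.

5.65 %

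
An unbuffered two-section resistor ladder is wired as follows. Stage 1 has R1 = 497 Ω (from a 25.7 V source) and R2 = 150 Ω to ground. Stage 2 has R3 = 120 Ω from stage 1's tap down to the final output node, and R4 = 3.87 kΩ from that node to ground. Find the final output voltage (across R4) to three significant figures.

Stage 2 presents R3+R4 = 3990 Ω as a load on stage 1's tap.
Stage 1's lower leg becomes R2‖(R3+R4) = 144.6 Ω, so V_mid = 25.7 × 144.6/641.6 = 5.791 V.
Stage 2 is itself unloaded: V_out = V_mid × R4/(R3+R4) = 5.791 × 3870/3990 = 5.62 V.

V_out ≈ 5.62 V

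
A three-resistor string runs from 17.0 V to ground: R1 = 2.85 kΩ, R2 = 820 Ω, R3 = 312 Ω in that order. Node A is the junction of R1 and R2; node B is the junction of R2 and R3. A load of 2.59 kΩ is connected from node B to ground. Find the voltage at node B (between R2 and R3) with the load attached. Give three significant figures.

V ≈ 1.20 V

At node B, R3 is in parallel with the load: R3‖R_L = 278.5 Ω.
Below node A the resistance is R2 + (R3‖R_L) = 1098 Ω, so V_A = 17.0 × 1098/3948 = 4.729 V.
Then V_B = V_A × (R3‖R_L)/(R2 + R3‖R_L) = 4.729 × 278.5/1098 = 1.20 V.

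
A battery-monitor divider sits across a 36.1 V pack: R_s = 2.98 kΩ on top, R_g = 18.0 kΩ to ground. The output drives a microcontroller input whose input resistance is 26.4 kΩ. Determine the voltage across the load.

V_out ≈ 28.2 V

The load sits in parallel with R_g: R_g‖R_L = (18.0 × 26.4) / (18.0 + 26.4) = 10.70 kΩ.
V_out = 36.1 × 10.70 / (2.98 + 10.70) = 36.1 × 10.70/13.68 = 28.2 V.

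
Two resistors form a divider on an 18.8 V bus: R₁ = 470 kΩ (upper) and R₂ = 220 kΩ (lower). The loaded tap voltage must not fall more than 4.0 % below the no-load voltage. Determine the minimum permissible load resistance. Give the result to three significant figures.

Output resistance R_th = R₁‖R₂ = (470 × 220)/690.0 = 149.9 kΩ.
The fractional drop is R_th/(R_th + R_L); requiring this ≤ 0.0400 gives R_L ≥ R_th(1/0.0400 − 1) = 149.9 × 24.00 = 3.60 MΩ.

R_L(min) ≈ 3.60 MΩ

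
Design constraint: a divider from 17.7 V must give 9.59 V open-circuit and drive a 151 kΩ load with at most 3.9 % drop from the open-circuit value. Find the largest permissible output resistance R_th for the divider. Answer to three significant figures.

Loading drop = R_th/(R_th + R_L) ≤ 0.0390, so R_th ≤ R_L · ε/(1−ε) = 151 kΩ × 0.0390/0.9610 = 6.13 kΩ.

R_th ≤ 6.13 kΩ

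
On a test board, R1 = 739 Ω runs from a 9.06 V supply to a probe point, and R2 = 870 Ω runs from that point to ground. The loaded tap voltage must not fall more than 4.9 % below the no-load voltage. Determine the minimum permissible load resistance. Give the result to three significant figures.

Output resistance R_th = R1‖R2 = (739 × 870)/1609 = 399.6 Ω.
The fractional drop is R_th/(R_th + R_L); requiring this ≤ 0.0490 gives R_L ≥ R_th(1/0.0490 − 1) = 399.6 × 19.41 = 7.76 kΩ.

R_L(min) ≈ 7.76 kΩ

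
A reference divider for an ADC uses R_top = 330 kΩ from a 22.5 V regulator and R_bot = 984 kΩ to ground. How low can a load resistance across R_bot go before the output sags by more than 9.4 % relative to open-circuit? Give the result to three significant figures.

R_L(min) ≈ 2.38 MΩ

Output resistance R_th = R_top‖R_bot = (330 × 984)/1314 = 247.1 kΩ.
The fractional drop is R_th/(R_th + R_L); requiring this ≤ 0.0940 gives R_L ≥ R_th(1/0.0940 − 1) = 247.1 × 9.638 = 2.38 MΩ.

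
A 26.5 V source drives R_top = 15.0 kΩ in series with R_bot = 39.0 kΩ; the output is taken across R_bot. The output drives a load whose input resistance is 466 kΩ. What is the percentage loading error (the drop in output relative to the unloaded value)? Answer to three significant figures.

2.27 %

The divider's output (Thévenin) resistance is R_top‖R_bot = 10.83 kΩ.
Fractional drop under load = R_th/(R_th + R_L) = 10.83 / (10.83 + 466) = 0.02272.
So the output falls by 2.27 %.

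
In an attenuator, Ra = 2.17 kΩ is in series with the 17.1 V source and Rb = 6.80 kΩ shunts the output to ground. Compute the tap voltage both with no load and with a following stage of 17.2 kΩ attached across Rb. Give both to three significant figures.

Unloaded: 13.0 V; loaded: 11.8 V

Open-circuit: V = 17.1 × 6.80/(2.17 + 6.80) = 13.0 V.
With the load, Rb becomes Rb‖R_L = 4.873 kΩ, so V = 17.1 × 4.873/7.043 = 11.8 V.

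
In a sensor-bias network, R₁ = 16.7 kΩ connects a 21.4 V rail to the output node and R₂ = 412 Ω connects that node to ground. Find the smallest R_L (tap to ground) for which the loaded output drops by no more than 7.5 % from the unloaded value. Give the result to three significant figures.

R_L(min) ≈ 4.96 kΩ

Output resistance R_th = R₁‖R₂ = (16700 × 412)/17110 = 402.1 Ω.
The fractional drop is R_th/(R_th + R_L); requiring this ≤ 0.0750 gives R_L ≥ R_th(1/0.0750 − 1) = 402.1 × 12.33 = 4.96 kΩ.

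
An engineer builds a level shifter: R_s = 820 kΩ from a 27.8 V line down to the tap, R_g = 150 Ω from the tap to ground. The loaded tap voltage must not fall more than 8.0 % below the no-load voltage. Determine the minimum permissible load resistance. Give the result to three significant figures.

R_L(min) ≈ 1.72 kΩ

Output resistance R_th = R_s‖R_g = (820000 × 150)/820200 = 150.0 Ω.
The fractional drop is R_th/(R_th + R_L); requiring this ≤ 0.0800 gives R_L ≥ R_th(1/0.0800 − 1) = 150.0 × 11.50 = 1.72 kΩ.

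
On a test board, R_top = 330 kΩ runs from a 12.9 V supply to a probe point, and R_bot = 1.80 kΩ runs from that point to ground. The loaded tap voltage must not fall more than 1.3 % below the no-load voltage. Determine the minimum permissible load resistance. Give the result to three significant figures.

R_L(min) ≈ 136 kΩ

Output resistance R_th = R_top‖R_bot = (330 × 1.80)/331.8 = 1.790 kΩ.
The fractional drop is R_th/(R_th + R_L); requiring this ≤ 0.0130 gives R_L ≥ R_th(1/0.0130 − 1) = 1.790 × 75.92 = 136 kΩ.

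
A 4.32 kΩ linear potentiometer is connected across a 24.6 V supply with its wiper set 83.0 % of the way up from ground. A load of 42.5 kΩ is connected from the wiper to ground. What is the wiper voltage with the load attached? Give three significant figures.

The wiper splits the pot into (1−α)R = 734.4 Ω above and αR = 3586 Ω below.
Lower section ‖ load = 3307 Ω.
V_wiper = 24.6 × 3307/(734.4 + 3307) = 20.1 V.

V ≈ 20.1 V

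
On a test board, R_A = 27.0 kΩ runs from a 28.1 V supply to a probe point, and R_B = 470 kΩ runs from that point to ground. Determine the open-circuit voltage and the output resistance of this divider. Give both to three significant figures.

V_th = 26.6 V, R_th = 25.5 kΩ

V_th is the open-circuit tap voltage: 28.1 × 470/(27.0 + 470) = 26.6 V.
With the supply zeroed, R_A and R_B appear in parallel from the tap: R_th = R_A‖R_B = (27.0 × 470)/497.0 = 25.5 kΩ.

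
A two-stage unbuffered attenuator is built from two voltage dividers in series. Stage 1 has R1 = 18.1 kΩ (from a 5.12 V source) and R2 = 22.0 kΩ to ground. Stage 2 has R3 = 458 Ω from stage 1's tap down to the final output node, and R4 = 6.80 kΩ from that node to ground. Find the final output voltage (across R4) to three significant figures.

Stage 2 presents R3+R4 = 7258 Ω as a load on stage 1's tap.
Stage 1's lower leg becomes R2‖(R3+R4) = 5458 Ω, so V_mid = 5.12 × 5458/23560 = 1.186 V.
Stage 2 is itself unloaded: V_out = V_mid × R4/(R3+R4) = 1.186 × 6800/7258 = 1.11 V.

V_out ≈ 1.11 V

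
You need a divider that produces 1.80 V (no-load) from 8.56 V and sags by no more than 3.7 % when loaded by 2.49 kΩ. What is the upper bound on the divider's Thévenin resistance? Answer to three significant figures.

Loading drop = R_th/(R_th + R_L) ≤ 0.0370, so R_th ≤ R_L · ε/(1−ε) = 2.49 kΩ × 0.0370/0.9630 = 95.7 Ω.
(Any R1, R2 with R2/(R1+R2) = 0.210 and R1‖R2 ≤ 95.7 Ω will meet the spec.)

R_th ≤ 95.7 Ω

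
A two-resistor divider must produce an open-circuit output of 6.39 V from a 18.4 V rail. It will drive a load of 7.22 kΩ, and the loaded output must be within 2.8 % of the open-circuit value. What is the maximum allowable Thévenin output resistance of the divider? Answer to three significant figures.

Loading drop = R_th/(R_th + R_L) ≤ 0.0280, so R_th ≤ R_L · ε/(1−ε) = 7.22 kΩ × 0.0280/0.9720 = 208 Ω.
(Any R1, R2 with R2/(R1+R2) = 0.347 and R1‖R2 ≤ 208 Ω will meet the spec.)

R_th ≤ 208 Ω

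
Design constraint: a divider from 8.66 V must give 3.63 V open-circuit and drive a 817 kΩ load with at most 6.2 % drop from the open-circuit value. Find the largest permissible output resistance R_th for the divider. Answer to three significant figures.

Loading drop = R_th/(R_th + R_L) ≤ 0.0620, so R_th ≤ R_L · ε/(1−ε) = 817 kΩ × 0.0620/0.9380 = 54.0 kΩ.

R_th ≤ 54.0 kΩ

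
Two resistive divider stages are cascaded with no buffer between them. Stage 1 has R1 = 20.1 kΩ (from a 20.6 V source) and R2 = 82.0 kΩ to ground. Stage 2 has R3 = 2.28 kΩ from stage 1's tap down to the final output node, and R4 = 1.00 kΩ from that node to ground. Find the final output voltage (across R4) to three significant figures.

Stage 2 presents R3+R4 = 3.280 kΩ as a load on stage 1's tap.
Stage 1's lower leg becomes R2‖(R3+R4) = 3.154 kΩ, so V_mid = 20.6 × 3.154/23.25 = 2.794 V.
Stage 2 is itself unloaded: V_out = V_mid × R4/(R3+R4) = 2.794 × 1.00/3.280 = 0.852 V.

V_out ≈ 0.852 V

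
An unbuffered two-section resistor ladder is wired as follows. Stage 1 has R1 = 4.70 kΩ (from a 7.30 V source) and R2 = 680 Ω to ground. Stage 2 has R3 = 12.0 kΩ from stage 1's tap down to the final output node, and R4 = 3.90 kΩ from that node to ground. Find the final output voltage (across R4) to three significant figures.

Stage 2 presents R3+R4 = 15900 Ω as a load on stage 1's tap.
Stage 1's lower leg becomes R2‖(R3+R4) = 652.1 Ω, so V_mid = 7.30 × 652.1/5352 = 0.8894 V.
Stage 2 is itself unloaded: V_out = V_mid × R4/(R3+R4) = 0.8894 × 3900/15900 = 0.218 V.

V_out ≈ 0.218 V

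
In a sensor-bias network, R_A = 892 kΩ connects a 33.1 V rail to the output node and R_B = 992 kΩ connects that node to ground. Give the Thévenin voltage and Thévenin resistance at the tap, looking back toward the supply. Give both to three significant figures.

V_th = 17.4 V, R_th = 470 kΩ

V_th is the open-circuit tap voltage: 33.1 × 992/(892 + 992) = 17.4 V.
With the supply zeroed, R_A and R_B appear in parallel from the tap: R_th = R_A‖R_B = (892 × 992)/1884 = 470 kΩ.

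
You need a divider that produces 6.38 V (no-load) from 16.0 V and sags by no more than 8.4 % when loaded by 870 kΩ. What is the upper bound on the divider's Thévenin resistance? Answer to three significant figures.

R_th ≤ 79.8 kΩ

Loading drop = R_th/(R_th + R_L) ≤ 0.0840, so R_th ≤ R_L · ε/(1−ε) = 870 kΩ × 0.0840/0.9160 = 79.8 kΩ.
(Any R1, R2 with R2/(R1+R2) = 0.399 and R1‖R2 ≤ 79.8 kΩ will meet the spec.)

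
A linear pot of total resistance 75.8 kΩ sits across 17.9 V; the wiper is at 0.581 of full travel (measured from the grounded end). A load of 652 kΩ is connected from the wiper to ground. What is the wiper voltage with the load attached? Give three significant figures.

The wiper splits the pot into (1−α)R = 31.76 kΩ above and αR = 44.04 kΩ below.
Lower section ‖ load = 41.25 kΩ.
V_wiper = 17.9 × 41.25/(31.76 + 41.25) = 10.1 V.

V ≈ 10.1 V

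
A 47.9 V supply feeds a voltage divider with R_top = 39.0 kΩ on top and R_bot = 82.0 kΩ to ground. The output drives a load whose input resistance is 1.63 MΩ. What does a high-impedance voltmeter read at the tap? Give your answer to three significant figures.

The load sits in parallel with R_bot: R_bot‖R_L = (82.0 × 1630) / (82.0 + 1630) = 78.07 kΩ.
V_out = 47.9 × 78.07 / (39.0 + 78.07) = 47.9 × 78.07/117.1 = 31.9 V.

V_out ≈ 31.9 V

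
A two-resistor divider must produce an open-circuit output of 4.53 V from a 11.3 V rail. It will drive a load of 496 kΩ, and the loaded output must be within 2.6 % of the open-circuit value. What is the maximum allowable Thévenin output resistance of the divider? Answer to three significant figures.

R_th ≤ 13.2 kΩ

Loading drop = R_th/(R_th + R_L) ≤ 0.0260, so R_th ≤ R_L · ε/(1−ε) = 496 kΩ × 0.0260/0.9740 = 13.2 kΩ.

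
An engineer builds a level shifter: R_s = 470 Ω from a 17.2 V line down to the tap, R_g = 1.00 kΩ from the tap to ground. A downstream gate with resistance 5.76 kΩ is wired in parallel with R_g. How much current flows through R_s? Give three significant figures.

I ≈ 13.0 mA

R_g‖R_L = 852.1 Ω, so the source sees R_s + R_g‖R_L = 1322 Ω.
I = 17.2 V / 1322 Ω = 13.0 mA.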